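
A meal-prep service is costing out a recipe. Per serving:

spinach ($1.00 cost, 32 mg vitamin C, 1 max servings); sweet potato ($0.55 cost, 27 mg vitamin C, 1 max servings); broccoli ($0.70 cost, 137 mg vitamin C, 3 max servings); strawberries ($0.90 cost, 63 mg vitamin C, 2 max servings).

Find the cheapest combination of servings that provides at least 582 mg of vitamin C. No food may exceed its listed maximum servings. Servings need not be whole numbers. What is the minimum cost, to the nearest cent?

Cost per mg of vitamin C: broccoli $0.0051, strawberries $0.0143, sweet potato $0.0204, spinach $0.0312.
Take 3 servings of broccoli: +411.0 mg vitamin C for $2.10 (total $2.10, still need 171.0 mg).
Take 2 servings of strawberries: +126.0 mg vitamin C for $1.80 (total $3.90, still need 45.0 mg).
Take 1 serving of sweet potato: +27.0 mg vitamin C for $0.55 (total $4.45, still need 18.0 mg).
Take 0.5625 servings of spinach: +18.0 mg vitamin C for $0.56 (total $5.01, still need 0.0 mg).
Filling from the cheapest source first is optimal under one linear minimum: $5.01.

$5.01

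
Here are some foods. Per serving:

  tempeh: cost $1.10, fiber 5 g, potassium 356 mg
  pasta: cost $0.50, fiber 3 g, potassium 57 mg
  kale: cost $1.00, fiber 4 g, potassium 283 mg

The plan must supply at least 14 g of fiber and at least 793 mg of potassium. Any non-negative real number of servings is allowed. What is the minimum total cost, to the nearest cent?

$2.87

With two linear requirements the optimum uses one or two foods; enumerate the corners.
tempeh only: max(14/5, 793/356) = 2.8 servings → $3.08.
pasta only: max(14/3, 793/57) = 13.91 servings → $6.96.
kale only: max(14/4, 793/283) = 3.5 servings → $3.50.
tempeh + pasta with both tight: 2.019 servings and 1.301 servings → $2.87.
tempeh + kale with both targets exact would need a negative amount; discard.
pasta + kale with both tight: 1.272 servings and 2.546 servings → $3.18.
Cheapest feasible corner: $2.87.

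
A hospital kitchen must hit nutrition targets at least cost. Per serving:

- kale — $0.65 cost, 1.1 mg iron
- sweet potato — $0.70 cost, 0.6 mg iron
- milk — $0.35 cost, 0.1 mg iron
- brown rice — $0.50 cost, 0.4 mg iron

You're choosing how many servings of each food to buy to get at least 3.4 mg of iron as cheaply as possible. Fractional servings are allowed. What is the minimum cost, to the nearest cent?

$2.01

Cost per mg of iron: kale $0.5909, sweet potato $1.1667, brown rice $1.2500, milk $3.5000.
With no serving limits, use only kale: 3.4 mg / 1.1 mg = 3.091 servings × $0.65 = $2.01.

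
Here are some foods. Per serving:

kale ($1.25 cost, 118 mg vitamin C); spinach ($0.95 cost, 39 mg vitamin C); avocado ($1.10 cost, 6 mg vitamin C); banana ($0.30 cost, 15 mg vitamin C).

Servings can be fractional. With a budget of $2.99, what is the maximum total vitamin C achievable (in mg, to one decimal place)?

Vitamin C per dollar: kale 94.4, banana 50, spinach 41.05, avocado 5.455.
With no serving limits, spend the whole cost allowance on kale: $2.99 / $1.25 × 118 mg = 282.3 mg.

282.3 mg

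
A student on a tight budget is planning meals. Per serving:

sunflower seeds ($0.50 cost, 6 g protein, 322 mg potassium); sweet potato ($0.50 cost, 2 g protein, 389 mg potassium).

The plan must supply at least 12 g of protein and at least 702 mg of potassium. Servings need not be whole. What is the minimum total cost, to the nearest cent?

This is a tiny linear program; its minimum lies at a vertex of the feasible set. List the vertices and price them.
sunflower seeds only: max(12/6, 702/322) = 2.18 servings → $1.09.
sweet potato only: max(12/2, 702/389) = 6 servings → $3.00.
sunflower seeds + sweet potato with both tight: 1.931 servings and 0.2059 servings → $1.07.
The minimum over all feasible corners is $1.07.

$1.07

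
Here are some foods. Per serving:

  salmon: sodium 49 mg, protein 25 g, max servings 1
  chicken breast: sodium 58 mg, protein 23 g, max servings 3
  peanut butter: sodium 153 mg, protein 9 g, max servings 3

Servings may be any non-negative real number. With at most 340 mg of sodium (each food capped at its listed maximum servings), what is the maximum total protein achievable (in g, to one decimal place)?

100.9 g

Protein per mg sodium: salmon 0.5102, chicken breast 0.3966, peanut butter 0.05882.
Take 1 serving of salmon: uses 49 mg sodium, +25.0 g protein (running total 25.0 g).
Take 3 servings of chicken breast: uses 174 mg sodium, +69.0 g protein (running total 94.0 g).
Take 0.7647 servings of peanut butter: uses 117 mg sodium, +6.9 g protein (running total 100.9 g).
Greedy by best ratio exhausts the sodium allowance optimally: 100.9 g.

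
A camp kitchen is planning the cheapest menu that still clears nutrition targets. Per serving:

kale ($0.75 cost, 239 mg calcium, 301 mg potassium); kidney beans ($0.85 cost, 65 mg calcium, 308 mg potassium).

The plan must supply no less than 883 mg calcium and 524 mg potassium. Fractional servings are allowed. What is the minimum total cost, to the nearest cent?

Minimising a linear cost over {calcium ≥ 883, potassium ≥ 524, servings ≥ 0} — the optimum is at a vertex, using one or two foods.
kale only: max(883/239, 524/301) = 3.695 servings → $2.77.
kidney beans only: max(883/65, 524/308) = 13.58 servings → $11.55.
kale + kidney beans: intersection lies outside the first quadrant.
So the least-cost plan costs $2.77.

$2.77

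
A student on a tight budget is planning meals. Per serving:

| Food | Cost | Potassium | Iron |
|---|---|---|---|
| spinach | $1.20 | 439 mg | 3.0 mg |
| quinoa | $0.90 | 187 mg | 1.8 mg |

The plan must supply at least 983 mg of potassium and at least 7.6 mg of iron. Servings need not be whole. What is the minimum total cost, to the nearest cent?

$3.04

spinach only: max(983/439, 7.6/3.0) = 2.533 servings → $3.04.
quinoa only: max(983/187, 7.6/1.8) = 5.257 servings → $4.73.
spinach + quinoa with both tight: 1.519 servings and 1.69 servings → $3.34.
Cheapest feasible corner: $3.04.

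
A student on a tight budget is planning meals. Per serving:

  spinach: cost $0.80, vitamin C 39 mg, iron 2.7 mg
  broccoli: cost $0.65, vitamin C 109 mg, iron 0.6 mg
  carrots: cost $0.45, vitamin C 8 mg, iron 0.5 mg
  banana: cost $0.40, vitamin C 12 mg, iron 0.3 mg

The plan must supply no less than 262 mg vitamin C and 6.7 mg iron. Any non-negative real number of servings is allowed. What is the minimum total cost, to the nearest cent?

$2.76

Compare the cost at each extreme point of the feasible region.
spinach only: max(262/39, 6.7/2.7) = 6.718 servings → $5.37.
broccoli only: max(262/109, 6.7/0.6) = 11.17 servings → $7.26.
carrots only: max(262/8, 6.7/0.5) = 32.75 servings → $14.74.
banana only: max(262/12, 6.7/0.3) = 22.33 servings → $8.93.
spinach + broccoli with both tight: 2.116 servings and 1.647 servings → $2.76.
spinach + carrots: intersection lies outside the first quadrant.
spinach + banana with both tight: 0.08696 servings and 21.55 servings → $8.69.
broccoli + carrots with both tight: 1.557 servings and 11.53 servings → $6.20.
broccoli + banana: intersection lies outside the first quadrant.
carrots + banana with both tight: 0.5 servings and 21.5 servings → $8.82.
The minimum over all feasible corners is $2.76.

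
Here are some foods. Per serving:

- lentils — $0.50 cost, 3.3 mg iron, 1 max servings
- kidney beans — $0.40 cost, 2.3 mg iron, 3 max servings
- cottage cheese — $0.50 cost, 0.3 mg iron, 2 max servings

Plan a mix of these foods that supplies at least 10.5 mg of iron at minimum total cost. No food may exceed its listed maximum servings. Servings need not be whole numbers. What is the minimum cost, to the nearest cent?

$2.20

Cost per mg of iron: lentils $0.1515, kidney beans $0.1739, cottage cheese $1.6667.
Take 1 serving of lentils: +3.3 mg iron for $0.50 (total $0.50, still need 7.2 mg).
Take 3 servings of kidney beans: +6.9 mg iron for $1.20 (total $1.70, still need 0.3 mg).
Take 1 serving of cottage cheese: +0.3 mg iron for $0.50 (total $2.20, still need 0.0 mg).
Greedy by cheapest-per-mg is optimal for a single linear constraint, so the minimum cost is $2.20.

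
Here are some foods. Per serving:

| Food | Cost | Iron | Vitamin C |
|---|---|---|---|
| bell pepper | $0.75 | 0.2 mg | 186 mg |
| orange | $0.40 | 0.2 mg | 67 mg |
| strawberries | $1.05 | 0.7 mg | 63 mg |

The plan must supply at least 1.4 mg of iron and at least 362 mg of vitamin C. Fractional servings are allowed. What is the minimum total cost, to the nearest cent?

$2.58

bell pepper only: max(1.4/0.2, 362/186) = 7 servings → $5.25.
orange only: max(1.4/0.2, 362/67) = 7 servings → $2.80.
strawberries only: max(1.4/0.7, 362/63) = 5.746 servings → $6.03.
bell pepper + orange: the both-tight solution has a negative serving — not a feasible corner.
bell pepper + strawberries with both tight: 1.405 servings and 1.599 servings → $2.73.
orange + strawberries with both tight: 4.816 servings and 0.6239 servings → $2.58.
Cheapest feasible corner: $2.58.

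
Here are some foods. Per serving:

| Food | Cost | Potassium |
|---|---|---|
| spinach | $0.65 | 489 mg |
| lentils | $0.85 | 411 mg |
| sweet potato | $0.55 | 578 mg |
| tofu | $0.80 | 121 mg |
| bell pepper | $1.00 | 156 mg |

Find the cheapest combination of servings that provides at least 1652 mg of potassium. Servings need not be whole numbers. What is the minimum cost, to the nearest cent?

$1.57

Cost per mg of potassium: sweet potato $0.0010, spinach $0.0013, lentils $0.0021, bell pepper $0.0064, tofu $0.0066.
With no serving limits, use only sweet potato: 1652 mg / 578 mg = 2.858 servings × $0.55 = $1.57.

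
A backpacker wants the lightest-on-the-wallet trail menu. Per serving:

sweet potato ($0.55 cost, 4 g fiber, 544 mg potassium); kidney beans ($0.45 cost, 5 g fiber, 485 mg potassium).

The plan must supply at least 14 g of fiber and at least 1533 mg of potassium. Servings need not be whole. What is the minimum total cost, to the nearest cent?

Two binding constraints pin down two serving amounts, so the optimal mix uses at most two foods. The candidates are each food alone (scaled to the tighter of fiber/potassium) and each pair with both constraints tight.
sweet potato only: max(14/4, 1533/544) = 3.5 servings → $1.93.
kidney beans only: max(14/5, 1533/485) = 3.161 servings → $1.42.
sweet potato + kidney beans with both tight: 1.122 servings and 1.903 servings → $1.47.
So the least-cost plan costs $1.42.

$1.42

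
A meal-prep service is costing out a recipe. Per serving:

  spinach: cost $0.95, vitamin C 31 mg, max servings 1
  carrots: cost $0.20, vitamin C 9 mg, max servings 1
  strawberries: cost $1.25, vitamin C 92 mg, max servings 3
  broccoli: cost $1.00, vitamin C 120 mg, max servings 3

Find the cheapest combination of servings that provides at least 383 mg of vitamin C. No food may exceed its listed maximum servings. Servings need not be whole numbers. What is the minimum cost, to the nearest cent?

$3.31

Cost per mg of vitamin C: broccoli $0.0083, strawberries $0.0136, carrots $0.0222, spinach $0.0306.
Take 3 servings of broccoli: +360.0 mg vitamin C for $3.00 (total $3.00, still need 23.0 mg).
Take 0.25 servings of strawberries: +23.0 mg vitamin C for $0.31 (total $3.31, still need 0.0 mg).
Filling from the cheapest source first is optimal under one linear minimum: $3.31.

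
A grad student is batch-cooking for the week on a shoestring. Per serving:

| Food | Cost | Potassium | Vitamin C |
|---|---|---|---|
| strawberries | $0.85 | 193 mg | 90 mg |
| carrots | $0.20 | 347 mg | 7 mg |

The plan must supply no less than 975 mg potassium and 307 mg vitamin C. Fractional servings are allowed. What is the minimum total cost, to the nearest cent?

A basic optimal solution has at most two foods positive. Try each food alone and each pair with both targets met exactly.
strawberries only: max(975/193, 307/90) = 5.052 servings → $4.29.
carrots only: max(975/347, 307/7) = 43.86 servings → $8.77.
strawberries + carrots with both tight: 3.337 servings and 0.9538 servings → $3.03.
So the least-cost plan costs $3.03.

$3.03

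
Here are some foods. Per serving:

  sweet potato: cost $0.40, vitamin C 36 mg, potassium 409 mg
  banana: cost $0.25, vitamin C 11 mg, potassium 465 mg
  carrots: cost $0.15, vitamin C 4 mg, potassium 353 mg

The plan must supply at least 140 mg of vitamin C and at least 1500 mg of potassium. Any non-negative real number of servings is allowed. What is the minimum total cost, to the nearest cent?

Minimising a linear cost over {vitamin C ≥ 140, potassium ≥ 1500, servings ≥ 0} — the optimum is at a vertex, using one or two foods.
sweet potato only: max(140/36, 1500/409) = 3.889 servings → $1.56.
banana only: max(140/11, 1500/465) = 12.73 servings → $3.18.
carrots only: max(140/4, 1500/353) = 35 servings → $5.25.
sweet potato + banana with both targets exact would need a negative amount; discard.
sweet potato + carrots: the both-tight solution has a negative serving — not a feasible corner.
banana + carrots: the both-tight solution has a negative serving — not a feasible corner.
The minimum over all feasible corners is $1.56.

$1.56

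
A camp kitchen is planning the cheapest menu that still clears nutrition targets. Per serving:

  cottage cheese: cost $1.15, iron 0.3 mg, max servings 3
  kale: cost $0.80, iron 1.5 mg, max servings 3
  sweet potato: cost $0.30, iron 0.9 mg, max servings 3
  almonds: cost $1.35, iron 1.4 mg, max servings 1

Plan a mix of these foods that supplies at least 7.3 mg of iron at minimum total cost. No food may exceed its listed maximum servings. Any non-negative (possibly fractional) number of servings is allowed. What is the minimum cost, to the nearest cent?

$3.40

Cost per mg of iron: sweet potato $0.3333, kale $0.5333, almonds $0.9643, cottage cheese $3.8333.
Take 3 servings of sweet potato: +2.7 mg iron for $0.90 (total $0.90, still need 4.6 mg).
Take 3 servings of kale: +4.5 mg iron for $2.40 (total $3.30, still need 0.1 mg).
Take 0.07143 servings of almonds: +0.1 mg iron for $0.10 (total $3.40, still need 0.0 mg).
Filling from the cheapest source first is optimal under one linear minimum: $3.40.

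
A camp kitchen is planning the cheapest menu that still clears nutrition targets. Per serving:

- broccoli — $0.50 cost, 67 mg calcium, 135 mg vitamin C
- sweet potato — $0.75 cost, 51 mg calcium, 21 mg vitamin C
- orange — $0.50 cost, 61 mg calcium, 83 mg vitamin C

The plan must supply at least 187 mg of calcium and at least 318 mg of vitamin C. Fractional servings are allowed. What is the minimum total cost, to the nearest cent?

For a min-cost LP with two ≥-constraints, a basic feasible solution has at most two positive variables.
broccoli only: max(187/67, 318/135) = 2.791 servings → $1.40.
sweet potato only: max(187/51, 318/21) = 15.14 servings → $11.36.
orange only: max(187/61, 318/83) = 3.831 servings → $1.92.
broccoli + sweet potato with both tight: 2.244 servings and 0.7191 servings → $1.66.
broccoli + orange with both tight: 1.45 servings and 1.473 servings → $1.46.
sweet potato + orange: the both-tight solution has a negative serving — not a feasible corner.
Cheapest feasible corner: $1.40.

$1.40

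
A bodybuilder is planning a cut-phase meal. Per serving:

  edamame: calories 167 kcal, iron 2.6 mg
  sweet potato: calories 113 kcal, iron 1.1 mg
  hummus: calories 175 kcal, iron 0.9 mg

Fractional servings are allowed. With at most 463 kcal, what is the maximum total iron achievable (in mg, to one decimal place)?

7.2 mg

Iron per kcal: edamame 0.01557, sweet potato 0.009735, hummus 0.005143.
With no serving limits, spend the whole calories allowance on edamame: 463 kcal / 167 kcal × 2.6 mg = 7.2 mg.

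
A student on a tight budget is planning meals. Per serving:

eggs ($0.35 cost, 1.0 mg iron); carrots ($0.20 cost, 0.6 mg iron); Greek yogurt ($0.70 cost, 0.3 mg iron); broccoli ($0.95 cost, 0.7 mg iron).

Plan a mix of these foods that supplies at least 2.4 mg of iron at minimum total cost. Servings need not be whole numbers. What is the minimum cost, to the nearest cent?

$0.80

Cost per mg of iron: carrots $0.3333, eggs $0.3500, broccoli $1.3571, Greek yogurt $2.3333.
With no serving limits, use only carrots: 2.4 mg / 0.6 mg = 4 servings × $0.20 = $0.80.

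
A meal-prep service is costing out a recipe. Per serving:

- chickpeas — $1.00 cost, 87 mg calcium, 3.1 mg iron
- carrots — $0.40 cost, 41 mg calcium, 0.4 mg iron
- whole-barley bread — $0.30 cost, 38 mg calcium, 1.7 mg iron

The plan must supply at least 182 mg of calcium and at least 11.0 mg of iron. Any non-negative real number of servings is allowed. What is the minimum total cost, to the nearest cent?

The cheapest plan sits at a corner of the feasible region — with two constraints it uses at most two foods.
chickpeas only: max(182/87, 11.0/3.1) = 3.548 servings → $3.55.
carrots only: max(182/41, 11.0/0.4) = 27.5 servings → $11.00.
whole-barley bread only: max(182/38, 11.0/1.7) = 6.471 servings → $1.94.
chickpeas + carrots with both targets exact would need a negative amount; discard.
chickpeas + whole-barley bread with both targets exact would need a negative amount; discard.
carrots + whole-barley bread: intersection lies outside the first quadrant.
Cheapest feasible corner: $1.94.

$1.94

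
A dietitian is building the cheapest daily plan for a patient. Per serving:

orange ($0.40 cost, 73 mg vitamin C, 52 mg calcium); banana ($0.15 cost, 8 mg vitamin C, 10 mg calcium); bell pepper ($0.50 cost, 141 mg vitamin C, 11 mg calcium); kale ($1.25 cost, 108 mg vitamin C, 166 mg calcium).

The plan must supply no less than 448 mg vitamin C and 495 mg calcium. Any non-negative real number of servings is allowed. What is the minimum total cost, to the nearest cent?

$3.75

With two linear requirements the optimum uses one or two foods; enumerate the corners.
orange only: max(448/73, 495/52) = 9.519 servings → $3.81.
banana only: max(448/8, 495/10) = 56 servings → $8.40.
bell pepper only: max(448/141, 495/11) = 45 servings → $22.50.
kale only: max(448/108, 495/166) = 4.148 servings → $5.19.
orange + banana with both tight: 1.656 servings and 40.89 servings → $6.80.
orange + bell pepper: intersection lies outside the first quadrant.
orange + kale with both tight: 3.216 servings and 1.975 servings → $3.75.
banana + bell pepper with both tight: 49.07 servings and 0.3933 servings → $7.56.
banana + kale: intersection lies outside the first quadrant.
bell pepper + kale with both tight: 0.941 servings and 2.92 servings → $4.12.
So the least-cost plan costs $3.75.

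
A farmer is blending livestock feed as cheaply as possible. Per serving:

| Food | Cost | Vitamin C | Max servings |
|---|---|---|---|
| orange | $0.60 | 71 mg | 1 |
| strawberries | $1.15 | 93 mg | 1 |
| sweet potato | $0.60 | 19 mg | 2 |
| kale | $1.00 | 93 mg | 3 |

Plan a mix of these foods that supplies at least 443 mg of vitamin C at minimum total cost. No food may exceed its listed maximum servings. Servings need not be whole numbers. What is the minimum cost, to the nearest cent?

Cost per mg of vitamin C: orange $0.0085, kale $0.0108, strawberries $0.0124, sweet potato $0.0316.
Take 1 serving of orange: +71.0 mg vitamin C for $0.60 (total $0.60, still need 372.0 mg).
Take 3 servings of kale: +279.0 mg vitamin C for $3.00 (total $3.60, still need 93.0 mg).
Take 1 serving of strawberries: +93.0 mg vitamin C for $1.15 (total $4.75, still need 0.0 mg).
Greedy by cheapest-per-mg is optimal for a single linear constraint, so the minimum cost is $4.75.

$4.75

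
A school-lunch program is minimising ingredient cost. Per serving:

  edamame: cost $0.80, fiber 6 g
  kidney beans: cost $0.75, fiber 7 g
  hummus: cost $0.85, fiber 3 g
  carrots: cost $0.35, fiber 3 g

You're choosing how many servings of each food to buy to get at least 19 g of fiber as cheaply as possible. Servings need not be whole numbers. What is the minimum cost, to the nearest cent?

$2.04

Cost per g of fiber: kidney beans $0.1071, carrots $0.1167, edamame $0.1333, hummus $0.2833.
With no serving limits, use only kidney beans: 19 g / 7 g = 2.714 servings × $0.75 = $2.04.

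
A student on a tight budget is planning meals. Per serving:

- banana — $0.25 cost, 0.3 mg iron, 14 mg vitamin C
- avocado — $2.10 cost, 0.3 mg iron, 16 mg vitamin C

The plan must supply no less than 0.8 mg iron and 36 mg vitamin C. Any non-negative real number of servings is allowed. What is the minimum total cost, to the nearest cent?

$0.67

For a min-cost LP with two ≥-constraints, a basic feasible solution has at most two positive variables.
banana only: max(0.8/0.3, 36/14) = 2.667 servings → $0.67.
avocado only: max(0.8/0.3, 36/16) = 2.667 servings → $5.60.
banana + avocado: intersection lies outside the first quadrant.
The minimum over all feasible corners is $0.67.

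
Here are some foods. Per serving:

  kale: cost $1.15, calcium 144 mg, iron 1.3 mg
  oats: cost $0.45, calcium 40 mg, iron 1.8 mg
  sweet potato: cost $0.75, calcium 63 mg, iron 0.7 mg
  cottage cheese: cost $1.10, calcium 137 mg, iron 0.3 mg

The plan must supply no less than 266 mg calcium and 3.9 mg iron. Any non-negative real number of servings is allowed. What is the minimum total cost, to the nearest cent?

$2.26

Check every corner: each single food scaled to meet both minima, and each pair solved so both constraints bind.
kale only: max(266/144, 3.9/1.3) = 3 servings → $3.45.
oats only: max(266/40, 3.9/1.8) = 6.65 servings → $2.99.
sweet potato only: max(266/63, 3.9/0.7) = 5.571 servings → $4.18.
cottage cheese only: max(266/137, 3.9/0.3) = 13 servings → $14.30.
kale + oats with both tight: 1.558 servings and 1.042 servings → $2.26.
kale + sweet potato with both targets exact would need a negative amount; discard.
kale + cottage cheese: intersection lies outside the first quadrant.
oats + sweet potato with both tight: 0.6967 servings and 3.78 servings → $3.15.
oats + cottage cheese with both tight: 1.937 servings and 1.376 servings → $2.39.
sweet potato + cottage cheese: the both-tight solution has a negative serving — not a feasible corner.
Cheapest feasible corner: $2.26.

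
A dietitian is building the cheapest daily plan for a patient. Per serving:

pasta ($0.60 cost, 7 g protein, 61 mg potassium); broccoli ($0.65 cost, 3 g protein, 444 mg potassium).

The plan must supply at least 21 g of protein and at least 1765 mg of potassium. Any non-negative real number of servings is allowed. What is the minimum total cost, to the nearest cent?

$3.29

Two binding constraints pin down two serving amounts, so the optimal mix uses at most two foods. The candidates are each food alone (scaled to the tighter of protein/potassium) and each pair with both constraints tight.
pasta only: max(21/7, 1765/61) = 28.93 servings → $17.36.
broccoli only: max(21/3, 1765/444) = 7 servings → $4.55.
pasta + broccoli with both tight: 1.377 servings and 3.786 servings → $3.29.
So the least-cost plan costs $3.29.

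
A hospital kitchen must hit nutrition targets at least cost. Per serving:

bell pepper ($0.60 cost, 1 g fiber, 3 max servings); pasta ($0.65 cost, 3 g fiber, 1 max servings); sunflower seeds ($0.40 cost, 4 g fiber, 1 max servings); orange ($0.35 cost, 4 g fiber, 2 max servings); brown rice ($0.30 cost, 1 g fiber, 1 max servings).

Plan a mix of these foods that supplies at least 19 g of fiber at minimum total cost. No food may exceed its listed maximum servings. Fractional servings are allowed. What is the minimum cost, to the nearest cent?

Cost per g of fiber: orange $0.0875, sunflower seeds $0.1000, pasta $0.2167, brown rice $0.3000, bell pepper $0.6000.
Take 2 servings of orange: +8.0 g fiber for $0.70 (total $0.70, still need 11.0 g).
Take 1 serving of sunflower seeds: +4.0 g fiber for $0.40 (total $1.10, still need 7.0 g).
Take 1 serving of pasta: +3.0 g fiber for $0.65 (total $1.75, still need 4.0 g).
Take 1 serving of brown rice: +1.0 g fiber for $0.30 (total $2.05, still need 3.0 g).
Take 3 servings of bell pepper: +3.0 g fiber for $1.80 (total $3.85, still need 0.0 g).
Greedy by cheapest-per-g is optimal for a single linear constraint, so the minimum cost is $3.85.

$3.85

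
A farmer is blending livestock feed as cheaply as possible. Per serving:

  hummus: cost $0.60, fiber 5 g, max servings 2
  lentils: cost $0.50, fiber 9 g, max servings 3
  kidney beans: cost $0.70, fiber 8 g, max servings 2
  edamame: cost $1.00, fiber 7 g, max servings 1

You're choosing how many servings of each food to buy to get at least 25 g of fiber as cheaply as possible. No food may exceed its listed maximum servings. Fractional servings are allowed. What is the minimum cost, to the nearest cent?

$1.39

Cost per g of fiber: lentils $0.0556, kidney beans $0.0875, hummus $0.1200, edamame $0.1429.
Take 2.778 servings of lentils: +25.0 g fiber for $1.39 (total $1.39, still need 0.0 g).
Filling from the cheapest source first is optimal under one linear minimum: $1.39.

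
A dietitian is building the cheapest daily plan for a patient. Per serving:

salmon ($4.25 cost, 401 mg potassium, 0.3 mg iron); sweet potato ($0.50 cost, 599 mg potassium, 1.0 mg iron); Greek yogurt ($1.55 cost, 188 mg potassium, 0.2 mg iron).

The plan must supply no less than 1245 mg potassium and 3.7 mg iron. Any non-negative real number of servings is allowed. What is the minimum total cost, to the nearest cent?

$1.85

salmon only: max(1245/401, 3.7/0.3) = 12.33 servings → $52.42.
sweet potato only: max(1245/599, 3.7/1.0) = 3.7 servings → $1.85.
Greek yogurt only: max(1245/188, 3.7/0.2) = 18.5 servings → $28.68.
salmon + sweet potato with both targets exact would need a negative amount; discard.
salmon + Greek yogurt: the both-tight solution has a negative serving — not a feasible corner.
sweet potato + Greek yogurt: the both-tight solution has a negative serving — not a feasible corner.
Cheapest feasible corner: $1.85.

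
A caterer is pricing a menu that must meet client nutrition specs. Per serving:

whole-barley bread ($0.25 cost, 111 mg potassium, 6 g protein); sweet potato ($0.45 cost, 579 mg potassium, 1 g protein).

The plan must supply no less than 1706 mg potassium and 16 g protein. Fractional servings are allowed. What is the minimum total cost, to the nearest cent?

A basic optimal solution has at most two foods positive. Try each food alone and each pair with both targets met exactly.
whole-barley bread only: max(1706/111, 16/6) = 15.37 servings → $3.84.
sweet potato only: max(1706/579, 16/1) = 16 servings → $7.20.
whole-barley bread + sweet potato with both tight: 2.247 servings and 2.516 servings → $1.69.
So the least-cost plan costs $1.69.

$1.69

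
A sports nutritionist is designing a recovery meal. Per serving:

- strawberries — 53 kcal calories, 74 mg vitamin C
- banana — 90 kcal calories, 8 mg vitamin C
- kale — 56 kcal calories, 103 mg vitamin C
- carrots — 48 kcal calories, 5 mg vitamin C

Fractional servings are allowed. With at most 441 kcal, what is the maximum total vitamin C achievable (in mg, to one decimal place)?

Vitamin C per kcal: kale 1.839, strawberries 1.396, carrots 0.1042, banana 0.08889.
With no serving limits, spend the whole calories allowance on kale: 441 kcal / 56 kcal × 103 mg = 811.1 mg.

811.1 mg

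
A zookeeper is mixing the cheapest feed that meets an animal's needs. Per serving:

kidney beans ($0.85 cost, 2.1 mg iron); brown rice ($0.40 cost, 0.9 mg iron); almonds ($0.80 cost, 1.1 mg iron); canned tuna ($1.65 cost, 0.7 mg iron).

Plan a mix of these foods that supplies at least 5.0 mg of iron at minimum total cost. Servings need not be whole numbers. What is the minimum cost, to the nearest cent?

Cost per mg of iron: kidney beans $0.4048, brown rice $0.4444, almonds $0.7273, canned tuna $2.3571.
With no serving limits, use only kidney beans: 5.0 mg / 2.1 mg = 2.381 servings × $0.85 = $2.02.

$2.02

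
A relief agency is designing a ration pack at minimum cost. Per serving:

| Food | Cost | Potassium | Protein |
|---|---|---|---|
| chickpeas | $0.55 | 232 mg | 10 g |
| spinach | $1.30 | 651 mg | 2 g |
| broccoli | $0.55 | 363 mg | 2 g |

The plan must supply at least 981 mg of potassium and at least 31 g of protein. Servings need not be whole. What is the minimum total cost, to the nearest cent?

Two binding constraints pin down two serving amounts, so the optimal mix uses at most two foods. The candidates are each food alone (scaled to the tighter of potassium/protein) and each pair with both constraints tight.
chickpeas only: max(981/232, 31/10) = 4.228 servings → $2.33.
spinach only: max(981/651, 31/2) = 15.5 servings → $20.15.
broccoli only: max(981/363, 31/2) = 15.5 servings → $8.53.
chickpeas + spinach with both tight: 3.013 servings and 0.433 servings → $2.22.
chickpeas + broccoli with both tight: 2.935 servings and 0.8269 servings → $2.07.
spinach + broccoli with both targets exact would need a negative amount; discard.
The minimum over all feasible corners is $2.07.

$2.07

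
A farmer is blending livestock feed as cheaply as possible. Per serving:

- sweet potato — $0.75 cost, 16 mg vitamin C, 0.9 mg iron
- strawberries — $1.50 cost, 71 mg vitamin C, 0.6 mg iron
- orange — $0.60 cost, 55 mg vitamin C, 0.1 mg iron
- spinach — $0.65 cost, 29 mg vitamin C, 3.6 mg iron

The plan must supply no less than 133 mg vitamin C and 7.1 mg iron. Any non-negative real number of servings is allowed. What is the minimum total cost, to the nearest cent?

sweet potato only: max(133/16, 7.1/0.9) = 8.312 servings → $6.23.
strawberries only: max(133/71, 7.1/0.6) = 11.83 servings → $17.75.
orange only: max(133/55, 7.1/0.1) = 71 servings → $42.60.
spinach only: max(133/29, 7.1/3.6) = 4.586 servings → $2.98.
sweet potato + strawberries with both tight: 7.814 servings and 0.1123 servings → $6.03.
sweet potato + orange with both tight: 7.875 servings and 0.1273 servings → $5.98.
sweet potato + spinach: the both-tight solution has a negative serving — not a feasible corner.
strawberries + orange: intersection lies outside the first quadrant.
strawberries + spinach with both tight: 1.146 servings and 1.781 servings → $2.88.
orange + spinach with both tight: 1.399 servings and 1.933 servings → $2.10.
So the least-cost plan costs $2.10.

$2.10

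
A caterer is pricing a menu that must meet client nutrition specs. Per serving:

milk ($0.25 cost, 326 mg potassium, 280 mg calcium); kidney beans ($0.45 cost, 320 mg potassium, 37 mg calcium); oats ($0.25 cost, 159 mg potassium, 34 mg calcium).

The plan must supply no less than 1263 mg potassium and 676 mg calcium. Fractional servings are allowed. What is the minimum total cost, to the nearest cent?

Compare the cost at each extreme point of the feasible region.
milk only: max(1263/326, 676/280) = 3.874 servings → $0.97.
kidney beans only: max(1263/320, 676/37) = 18.27 servings → $8.22.
oats only: max(1263/159, 676/34) = 19.88 servings → $4.97.
milk + kidney beans with both tight: 2.187 servings and 1.719 servings → $1.32.
milk + oats with both tight: 1.93 servings and 3.986 servings → $1.48.
kidney beans + oats with both targets exact would need a negative amount; discard.
So the least-cost plan costs $0.97.

$0.97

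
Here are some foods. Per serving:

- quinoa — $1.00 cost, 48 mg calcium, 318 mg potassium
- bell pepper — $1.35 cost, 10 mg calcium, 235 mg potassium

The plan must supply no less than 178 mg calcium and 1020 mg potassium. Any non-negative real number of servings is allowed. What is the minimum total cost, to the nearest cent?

For a min-cost LP with two ≥-constraints, a basic feasible solution has at most two positive variables.
quinoa only: max(178/48, 1020/318) = 3.708 servings → $3.71.
bell pepper only: max(178/10, 1020/235) = 17.8 servings → $24.03.
quinoa + bell pepper with both targets exact would need a negative amount; discard.
The minimum over all feasible corners is $3.71.

$3.71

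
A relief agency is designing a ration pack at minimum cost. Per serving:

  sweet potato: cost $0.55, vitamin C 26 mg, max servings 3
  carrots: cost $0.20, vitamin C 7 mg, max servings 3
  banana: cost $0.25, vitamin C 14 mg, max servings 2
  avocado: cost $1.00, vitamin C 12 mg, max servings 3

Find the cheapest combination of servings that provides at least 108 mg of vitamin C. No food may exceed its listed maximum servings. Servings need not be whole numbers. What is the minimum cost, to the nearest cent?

$2.21

Cost per mg of vitamin C: banana $0.0179, sweet potato $0.0212, carrots $0.0286, avocado $0.0833.
Take 2 servings of banana: +28.0 mg vitamin C for $0.50 (total $0.50, still need 80.0 mg).
Take 3 servings of sweet potato: +78.0 mg vitamin C for $1.65 (total $2.15, still need 2.0 mg).
Take 0.2857 servings of carrots: +2.0 mg vitamin C for $0.06 (total $2.21, still need 0.0 mg).
Filling from the cheapest source first is optimal under one linear minimum: $2.21.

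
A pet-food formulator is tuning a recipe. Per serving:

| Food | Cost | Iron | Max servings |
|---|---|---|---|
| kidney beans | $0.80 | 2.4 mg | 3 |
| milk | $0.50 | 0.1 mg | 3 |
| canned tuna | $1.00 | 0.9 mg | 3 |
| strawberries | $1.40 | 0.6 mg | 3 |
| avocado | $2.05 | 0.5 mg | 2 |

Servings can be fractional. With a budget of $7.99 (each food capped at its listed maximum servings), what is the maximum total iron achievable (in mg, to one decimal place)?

11.0 mg

Iron per dollar: kidney beans 3, canned tuna 0.9, strawberries 0.4286, avocado 0.2439, milk 0.2.
Take 3 servings of kidney beans: spends $2.40, +7.2 mg iron (running total 7.2 mg).
Take 3 servings of canned tuna: spends $3.00, +2.7 mg iron (running total 9.9 mg).
Take 1.85 servings of strawberries: spends $2.59, +1.1 mg iron (running total 11.0 mg).
Filling greedily by iron-per-dollar is optimal for one linear limit, giving 11.0 mg.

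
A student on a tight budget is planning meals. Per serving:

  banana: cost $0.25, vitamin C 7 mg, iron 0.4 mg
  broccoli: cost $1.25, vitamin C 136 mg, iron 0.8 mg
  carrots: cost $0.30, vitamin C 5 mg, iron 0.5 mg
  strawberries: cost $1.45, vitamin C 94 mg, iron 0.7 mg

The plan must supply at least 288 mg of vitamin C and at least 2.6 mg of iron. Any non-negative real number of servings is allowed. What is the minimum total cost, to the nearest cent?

$3.12

An LP optimum is at a vertex; with two nutrient constraints at most two foods are used. Check each candidate.
banana only: max(288/7, 2.6/0.4) = 41.14 servings → $10.29.
broccoli only: max(288/136, 2.6/0.8) = 3.25 servings → $4.06.
carrots only: max(288/5, 2.6/0.5) = 57.6 servings → $17.28.
strawberries only: max(288/94, 2.6/0.7) = 3.714 servings → $5.39.
banana + broccoli with both tight: 2.525 servings and 1.988 servings → $3.12.
banana + carrots: the both-tight solution has a negative serving — not a feasible corner.
banana + strawberries with both tight: 1.309 servings and 2.966 servings → $4.63.
broccoli + carrots with both tight: 2.047 servings and 1.925 servings → $3.14.
broccoli + strawberries: intersection lies outside the first quadrant.
carrots + strawberries with both tight: 0.9839 servings and 3.011 servings → $4.66.
Cheapest feasible corner: $3.12.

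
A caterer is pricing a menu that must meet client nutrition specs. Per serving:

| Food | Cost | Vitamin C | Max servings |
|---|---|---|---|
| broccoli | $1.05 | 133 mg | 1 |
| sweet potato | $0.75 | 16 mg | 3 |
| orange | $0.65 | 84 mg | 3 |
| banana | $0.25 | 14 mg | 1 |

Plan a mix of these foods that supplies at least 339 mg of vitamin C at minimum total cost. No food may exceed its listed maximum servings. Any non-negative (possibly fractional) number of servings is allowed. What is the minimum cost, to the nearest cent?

Cost per mg of vitamin C: orange $0.0077, broccoli $0.0079, banana $0.0179, sweet potato $0.0469.
Take 3 servings of orange: +252.0 mg vitamin C for $1.95 (total $1.95, still need 87.0 mg).
Take 0.6541 servings of broccoli: +87.0 mg vitamin C for $0.69 (total $2.64, still need 0.0 mg).
Filling from the cheapest source first is optimal under one linear minimum: $2.64.

$2.64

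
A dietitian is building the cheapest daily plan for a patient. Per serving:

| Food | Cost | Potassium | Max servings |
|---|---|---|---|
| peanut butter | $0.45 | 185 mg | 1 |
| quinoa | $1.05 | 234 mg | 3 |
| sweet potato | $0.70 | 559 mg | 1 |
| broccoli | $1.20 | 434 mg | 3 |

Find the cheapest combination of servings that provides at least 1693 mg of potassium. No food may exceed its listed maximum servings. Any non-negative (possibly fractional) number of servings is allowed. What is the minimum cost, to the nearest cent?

$3.77

Cost per mg of potassium: sweet potato $0.0013, peanut butter $0.0024, broccoli $0.0028, quinoa $0.0045.
Take 1 serving of sweet potato: +559.0 mg potassium for $0.70 (total $0.70, still need 1134.0 mg).
Take 1 serving of peanut butter: +185.0 mg potassium for $0.45 (total $1.15, still need 949.0 mg).
Take 2.187 servings of broccoli: +949.0 mg potassium for $2.62 (total $3.77, still need 0.0 mg).
Greedy by cheapest-per-mg is optimal for a single linear constraint, so the minimum cost is $3.77.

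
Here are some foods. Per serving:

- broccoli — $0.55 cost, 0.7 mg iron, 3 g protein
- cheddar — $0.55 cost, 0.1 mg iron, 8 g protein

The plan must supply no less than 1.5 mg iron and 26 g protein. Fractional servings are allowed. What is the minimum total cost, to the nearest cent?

$2.40

The cheapest plan sits at a corner of the feasible region — with two constraints it uses at most two foods.
broccoli only: max(1.5/0.7, 26/3) = 8.667 servings → $4.77.
cheddar only: max(1.5/0.1, 26/8) = 15 servings → $8.25.
broccoli + cheddar with both tight: 1.774 servings and 2.585 servings → $2.40.
So the least-cost plan costs $2.40.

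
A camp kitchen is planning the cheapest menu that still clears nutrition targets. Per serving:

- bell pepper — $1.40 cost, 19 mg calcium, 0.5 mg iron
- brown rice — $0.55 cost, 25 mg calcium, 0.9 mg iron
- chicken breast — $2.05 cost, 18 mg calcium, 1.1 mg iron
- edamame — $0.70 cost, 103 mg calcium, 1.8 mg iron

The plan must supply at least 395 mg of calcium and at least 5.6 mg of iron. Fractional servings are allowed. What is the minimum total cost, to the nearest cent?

$2.68

For a min-cost LP with two ≥-constraints, a basic feasible solution has at most two positive variables.
bell pepper only: max(395/19, 5.6/0.5) = 20.79 servings → $29.11.
brown rice only: max(395/25, 5.6/0.9) = 15.8 servings → $8.69.
chicken breast only: max(395/18, 5.6/1.1) = 21.94 servings → $44.99.
edamame only: max(395/103, 5.6/1.8) = 3.835 servings → $2.68.
bell pepper + brown rice: intersection lies outside the first quadrant.
bell pepper + chicken breast with both targets exact would need a negative amount; discard.
bell pepper + edamame: intersection lies outside the first quadrant.
brown rice + chicken breast: intersection lies outside the first quadrant.
brown rice + edamame: the both-tight solution has a negative serving — not a feasible corner.
chicken breast + edamame: intersection lies outside the first quadrant.
The minimum over all feasible corners is $2.68.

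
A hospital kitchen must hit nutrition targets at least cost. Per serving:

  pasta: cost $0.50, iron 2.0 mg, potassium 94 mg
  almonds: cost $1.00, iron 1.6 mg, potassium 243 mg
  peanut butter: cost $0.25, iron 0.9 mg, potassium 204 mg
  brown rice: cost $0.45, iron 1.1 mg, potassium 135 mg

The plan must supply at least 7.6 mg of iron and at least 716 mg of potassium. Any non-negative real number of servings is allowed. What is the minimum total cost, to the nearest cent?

Compare the cost at each extreme point of the feasible region.
pasta only: max(7.6/2.0, 716/94) = 7.617 servings → $3.81.
almonds only: max(7.6/1.6, 716/243) = 4.75 servings → $4.75.
peanut butter only: max(7.6/0.9, 716/204) = 8.444 servings → $2.11.
brown rice only: max(7.6/1.1, 716/135) = 6.909 servings → $3.11.
pasta + almonds with both tight: 2.089 servings and 2.138 servings → $3.18.
pasta + peanut butter with both tight: 2.801 servings and 2.219 servings → $1.96.
pasta + brown rice with both tight: 1.431 servings and 4.307 servings → $2.65.
almonds + peanut butter with both targets exact would need a negative amount; discard.
almonds + brown rice with both targets exact would need a negative amount; discard.
peanut butter + brown rice: the both-tight solution has a negative serving — not a feasible corner.
So the least-cost plan costs $1.96.

$1.96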